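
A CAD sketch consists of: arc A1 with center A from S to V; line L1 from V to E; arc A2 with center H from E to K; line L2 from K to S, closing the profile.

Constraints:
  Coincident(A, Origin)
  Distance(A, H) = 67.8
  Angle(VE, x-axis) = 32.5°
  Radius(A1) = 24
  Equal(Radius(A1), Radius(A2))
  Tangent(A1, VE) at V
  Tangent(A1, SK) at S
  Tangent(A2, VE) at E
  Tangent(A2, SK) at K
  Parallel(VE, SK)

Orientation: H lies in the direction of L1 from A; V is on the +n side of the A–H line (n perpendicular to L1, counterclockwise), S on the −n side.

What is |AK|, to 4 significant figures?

71.92

The slot axis is L1's direction at 32.5°, so u = (cos 32.5°, sin 32.5°) = (0.8434, 0.5373) and n = (−sin 32.5°, cos 32.5°) = (-0.5373, 0.8434). A is at the origin and H lies 67.8 along u from A, so H = 67.8·u = (57.18, 36.43). Tangency of A1 to both parallel lines with radius 24.0 puts V and S at A ± 24.0·n: V = (-12.90, 20.24), S = (12.90, -20.24). Equal radii place E and K the same way about H: E = H + 24.0·n = (44.29, 56.67), K = H − 24.0·n = (70.08, 16.19). Then |AK| = |K − A| = 71.92.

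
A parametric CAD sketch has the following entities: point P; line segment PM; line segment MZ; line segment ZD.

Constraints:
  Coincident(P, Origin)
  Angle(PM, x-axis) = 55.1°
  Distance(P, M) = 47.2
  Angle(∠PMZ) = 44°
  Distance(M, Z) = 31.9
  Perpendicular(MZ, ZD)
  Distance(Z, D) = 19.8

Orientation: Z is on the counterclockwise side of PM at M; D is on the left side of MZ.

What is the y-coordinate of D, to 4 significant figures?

13.14

P is at the origin; PM runs at 55.1° with length 47.2, so M = 47.2·(cos 55.1°, sin 55.1°) = (27.01, 38.71). ∠PMZ = 44.0°, so MZ runs at 55.1° + (180° − 44.0°) = 191.1° from the x-axis; with |MZ| = 31.9, Z = M + 31.9·(cos 191.1°, sin 191.1°) = (-4.298, 32.57). MZ is perpendicular to ZD; with |ZD| = 19.8 on the left of MZ, D = Z + 19.8·(0.1925, -0.9813) = (-0.4860, 13.14). So D.y = 13.14.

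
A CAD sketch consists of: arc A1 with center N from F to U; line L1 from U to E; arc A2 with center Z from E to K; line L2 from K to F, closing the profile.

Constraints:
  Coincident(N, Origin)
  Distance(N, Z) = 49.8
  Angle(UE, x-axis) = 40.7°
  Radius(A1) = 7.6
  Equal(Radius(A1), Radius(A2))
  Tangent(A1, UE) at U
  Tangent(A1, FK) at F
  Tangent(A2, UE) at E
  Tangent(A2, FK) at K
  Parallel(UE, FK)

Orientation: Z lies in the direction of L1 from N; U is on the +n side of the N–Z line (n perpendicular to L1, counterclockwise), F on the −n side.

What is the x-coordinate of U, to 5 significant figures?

-4.9559

N is at the origin and Z lies 49.8 along u from N, so Z = 49.8·u = (37.755, 32.475). Tangency of A1 to both parallel lines with radius 7.6 puts U and F at N ± 7.6·n: U = (-4.9559, 5.7618), F = (4.9559, -5.7618). So U.x = -4.9559.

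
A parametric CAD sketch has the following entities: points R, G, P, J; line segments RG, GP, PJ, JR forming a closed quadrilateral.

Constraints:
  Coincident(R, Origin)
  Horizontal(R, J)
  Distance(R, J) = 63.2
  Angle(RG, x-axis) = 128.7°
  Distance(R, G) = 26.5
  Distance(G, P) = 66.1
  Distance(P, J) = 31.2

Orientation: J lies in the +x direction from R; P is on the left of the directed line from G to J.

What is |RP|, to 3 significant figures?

56.5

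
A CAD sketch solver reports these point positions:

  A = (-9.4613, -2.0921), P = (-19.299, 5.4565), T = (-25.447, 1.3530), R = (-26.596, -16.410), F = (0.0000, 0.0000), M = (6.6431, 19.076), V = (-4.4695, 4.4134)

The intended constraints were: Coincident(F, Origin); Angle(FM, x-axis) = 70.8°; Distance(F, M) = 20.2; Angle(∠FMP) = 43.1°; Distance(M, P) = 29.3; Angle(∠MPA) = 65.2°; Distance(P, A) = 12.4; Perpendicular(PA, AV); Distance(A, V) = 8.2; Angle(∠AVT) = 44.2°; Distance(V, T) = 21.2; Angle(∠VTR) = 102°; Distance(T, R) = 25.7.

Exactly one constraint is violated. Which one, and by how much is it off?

Distance(T, R) = 25.7 — off by 7.90.

F = (0.00, 0.00) ✓; FM at 70.80° ✓; |FM| = 20.20 ✓; ∠FMP = 43.10° ✓; |MP| = 29.30 ✓; ∠MPA = 65.20° ✓; |PA| = 12.40 ✓; ∠(PA, AV) = 90.00° ✓; |AV| = 8.200 ✓; ∠AVT = 44.20° ✓; |VT| = 21.20 ✓; ∠VTR = 102.0° ✓; |TR| = 17.80 ✗.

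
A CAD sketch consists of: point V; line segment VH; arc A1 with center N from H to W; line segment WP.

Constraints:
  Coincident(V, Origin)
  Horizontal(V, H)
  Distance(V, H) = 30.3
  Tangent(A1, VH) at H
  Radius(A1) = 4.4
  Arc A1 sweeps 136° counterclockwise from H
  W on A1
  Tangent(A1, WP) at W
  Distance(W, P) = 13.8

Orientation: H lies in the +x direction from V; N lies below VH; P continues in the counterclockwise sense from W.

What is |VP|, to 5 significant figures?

40.937

V is at the origin; VH is horizontal with |VH| = 30.3 and H on the +x side, so H = (30.300, 0.0000). Tangency of A1 to VH means the radius NH is perpendicular to VH, so N = H + (0, -4.4) = (30.300, -4.4000). On A1, H sits at bearing 90° from N; a 136° counterclockwise sweep puts W at bearing 226°, so W = N + 4.4·(cos 226°, sin 226°) = (27.244, -7.5651). Since A1 is tangent to WP there, NW ⟂ WP, so WP runs along (−sin 226°, cos 226°); with |WP| = 13.8, P = (37.170, -17.151). Then |VP| = |P − V| = 40.937.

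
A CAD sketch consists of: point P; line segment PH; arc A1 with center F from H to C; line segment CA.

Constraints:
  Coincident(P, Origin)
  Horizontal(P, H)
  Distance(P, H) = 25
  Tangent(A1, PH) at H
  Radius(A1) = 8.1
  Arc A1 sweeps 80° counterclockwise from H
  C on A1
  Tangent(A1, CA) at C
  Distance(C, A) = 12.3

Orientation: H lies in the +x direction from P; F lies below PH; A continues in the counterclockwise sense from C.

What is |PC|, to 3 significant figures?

18.3

P is at the origin; PH is horizontal with |PH| = 25.0 and H on the +x side, so H = (25.0, 0.00). Tangency of A1 to PH means the radius FH is perpendicular to PH, so F = H + (0, -8.1) = (25.0, -8.10). On A1, H sits at bearing 90° from F; an 80° counterclockwise sweep puts C at bearing 170°, so C = F + 8.1·(cos 170°, sin 170°) = (17.0, -6.69). Then |PC| = |C − P| = 18.3.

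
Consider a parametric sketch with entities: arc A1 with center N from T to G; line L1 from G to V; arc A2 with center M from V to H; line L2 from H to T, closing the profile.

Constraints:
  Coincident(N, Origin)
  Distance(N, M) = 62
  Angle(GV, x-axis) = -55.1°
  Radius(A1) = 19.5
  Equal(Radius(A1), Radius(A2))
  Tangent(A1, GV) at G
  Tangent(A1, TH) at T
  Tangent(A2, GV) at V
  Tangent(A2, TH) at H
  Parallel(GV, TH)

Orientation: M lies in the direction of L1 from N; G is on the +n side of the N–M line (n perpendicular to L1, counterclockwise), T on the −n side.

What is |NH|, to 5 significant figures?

64.994

The slot axis is L1's direction at -55.1°, so u = (cos -55.1°, sin -55.1°) = (0.57215, -0.82015) and n = (−sin -55.1°, cos -55.1°) = (0.82015, 0.57215). N is at the origin and M lies 62.0 along u from N, so M = 62.0·u = (35.473, -50.849). Tangency of A1 to both parallel lines with radius 19.5 puts G and T at N ± 19.5·n: G = (15.993, 11.157), T = (-15.993, -11.157). Equal radii place V and H the same way about M: V = M + 19.5·n = (51.466, -39.693), H = M − 19.5·n = (19.480, -62.006). Then |NH| = |H − N| = 64.994.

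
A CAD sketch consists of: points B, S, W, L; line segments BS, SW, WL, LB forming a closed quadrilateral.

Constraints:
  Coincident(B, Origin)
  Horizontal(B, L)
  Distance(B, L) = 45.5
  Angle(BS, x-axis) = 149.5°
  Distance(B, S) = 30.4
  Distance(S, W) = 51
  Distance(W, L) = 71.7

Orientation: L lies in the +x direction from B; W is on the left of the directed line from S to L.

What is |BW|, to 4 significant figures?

57.55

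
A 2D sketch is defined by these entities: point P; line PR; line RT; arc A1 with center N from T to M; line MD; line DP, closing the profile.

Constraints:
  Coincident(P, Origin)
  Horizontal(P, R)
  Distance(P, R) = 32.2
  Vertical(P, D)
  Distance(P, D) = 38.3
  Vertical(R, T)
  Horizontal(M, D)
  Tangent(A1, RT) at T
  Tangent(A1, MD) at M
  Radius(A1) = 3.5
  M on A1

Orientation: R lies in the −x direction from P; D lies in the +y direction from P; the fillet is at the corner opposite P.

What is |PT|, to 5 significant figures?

47.412

P is at the origin; P and R share the same y with |PR| = 32.2 and R on the −x side, so R = (-32.200, 0.0000). P and D share the same x with |PD| = 38.3 and D on the +y side, so D = (0.0000, 38.300). The virtual corner opposite P is at (-32.200, 38.300). Since A1 is tangent to RT there, NT ⟂ RT and A1 meets MD tangentially, so NM is at right angles to MD, with radius 3.5, so the center N sits 3.5 in from both sides at N = (-28.700, 34.800). That places the tangent points at T = (-32.200, 34.800) on RT and M = (-28.700, 38.300) on MD. Then |PT| = |T − P| = 47.412.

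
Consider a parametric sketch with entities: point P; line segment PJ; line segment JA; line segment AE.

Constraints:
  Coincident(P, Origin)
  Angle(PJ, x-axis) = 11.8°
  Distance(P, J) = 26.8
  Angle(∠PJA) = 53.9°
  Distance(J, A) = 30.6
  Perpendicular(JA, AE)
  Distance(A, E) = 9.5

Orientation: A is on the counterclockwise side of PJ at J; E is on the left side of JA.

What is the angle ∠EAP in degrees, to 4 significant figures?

34.37°

∠PJA = 53.9°, so JA runs at 11.8° + (180° − 53.9°) = 137.9° from the x-axis; with |JA| = 30.6, A = J + 30.6·(cos 137.9°, sin 137.9°) = (3.529, 26.00). JA is perpendicular to AE; with |AE| = 9.5 on the left of JA, E = A + 9.5·(-0.6704, -0.7420) = (-2.840, 18.95). Then cos ∠EAP = AE·AP / (|AE||AP|), giving 34.37°.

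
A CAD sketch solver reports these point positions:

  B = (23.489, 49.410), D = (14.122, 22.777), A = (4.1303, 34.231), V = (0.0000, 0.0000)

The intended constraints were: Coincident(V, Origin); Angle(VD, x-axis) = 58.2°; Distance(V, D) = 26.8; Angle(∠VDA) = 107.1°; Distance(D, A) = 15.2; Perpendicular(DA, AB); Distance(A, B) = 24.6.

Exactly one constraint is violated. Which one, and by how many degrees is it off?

Perpendicular(DA, AB) — off by 3.00°.

V = (0.00, 0.00) ✓; VD at 58.20° ✓; |VD| = 26.80 ✓; ∠VDA = 107.1° ✓; |DA| = 15.20 ✓; ∠(DA, AB) = 93.00° ✗; |AB| = 24.60 ✓.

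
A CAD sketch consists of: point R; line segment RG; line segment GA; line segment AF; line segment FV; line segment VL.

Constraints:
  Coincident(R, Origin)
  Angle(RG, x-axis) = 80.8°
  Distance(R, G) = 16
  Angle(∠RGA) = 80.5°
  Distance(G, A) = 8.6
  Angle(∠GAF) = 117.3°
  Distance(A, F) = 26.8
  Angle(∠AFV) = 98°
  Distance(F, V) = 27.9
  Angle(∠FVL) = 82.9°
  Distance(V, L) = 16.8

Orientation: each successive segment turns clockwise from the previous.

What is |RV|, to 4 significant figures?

24.58

R is at the origin; RG runs at 80.8° with length 16.0, so G = (2.558, 15.79). ∠RGA = 80.5° gives GA at -18.70° from the x-axis; with |GA| = 8.6, A = (10.70, 13.04). ∠GAF = 117.3° gives AF at -81.40° from the x-axis; with |AF| = 26.8, F = (14.71, -13.46). ∠AFV = 98.0° gives FV at -163.4° from the x-axis; with |FV| = 27.9, V = (-12.03, -21.43). Then |RV| = |V − R| = 24.58.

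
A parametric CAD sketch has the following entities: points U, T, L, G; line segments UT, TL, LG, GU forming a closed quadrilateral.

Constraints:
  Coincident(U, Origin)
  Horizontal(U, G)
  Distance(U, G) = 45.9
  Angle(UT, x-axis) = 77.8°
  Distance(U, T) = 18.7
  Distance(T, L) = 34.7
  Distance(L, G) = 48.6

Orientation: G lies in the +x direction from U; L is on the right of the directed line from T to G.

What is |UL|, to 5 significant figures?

16.206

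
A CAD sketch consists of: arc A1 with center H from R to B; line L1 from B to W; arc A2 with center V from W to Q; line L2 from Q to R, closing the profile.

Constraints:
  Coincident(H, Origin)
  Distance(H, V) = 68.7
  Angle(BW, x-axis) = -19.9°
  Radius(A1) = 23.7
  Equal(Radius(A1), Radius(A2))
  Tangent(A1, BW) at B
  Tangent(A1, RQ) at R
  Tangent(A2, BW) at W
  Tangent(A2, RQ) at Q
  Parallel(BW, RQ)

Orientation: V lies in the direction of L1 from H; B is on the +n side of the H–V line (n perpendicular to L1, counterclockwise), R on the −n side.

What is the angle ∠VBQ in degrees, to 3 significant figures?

15.6°

The slot axis is L1's direction at -19.9°, so u = (cos -19.9°, sin -19.9°) = (0.940, -0.340) and n = (−sin -19.9°, cos -19.9°) = (0.340, 0.940). H is at the origin and V lies 68.7 along u from H, so V = 68.7·u = (64.6, -23.4). Tangency of A1 to both parallel lines with radius 23.7 puts B and R at H ± 23.7·n: B = (8.07, 22.3), R = (-8.07, -22.3). Equal radii place W and Q the same way about V: W = V + 23.7·n = (72.7, -1.10), Q = V − 23.7·n = (56.5, -45.7). Then cos ∠VBQ = BV·BQ / (|BV||BQ|), giving 15.6°.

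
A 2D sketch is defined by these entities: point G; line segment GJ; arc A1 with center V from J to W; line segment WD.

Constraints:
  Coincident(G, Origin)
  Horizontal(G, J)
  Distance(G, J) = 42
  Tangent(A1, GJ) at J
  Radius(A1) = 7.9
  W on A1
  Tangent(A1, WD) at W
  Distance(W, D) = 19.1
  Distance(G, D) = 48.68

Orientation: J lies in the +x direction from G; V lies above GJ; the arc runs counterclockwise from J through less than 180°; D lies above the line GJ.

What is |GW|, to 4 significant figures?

50.28

G is at the origin; GJ is horizontal with |GJ| = 42.0 and J on the +x side, so J = (42.00, 0.000). Since A1 is tangent to GJ there, VJ ⟂ GJ, so V = J + (0, 7.9) = (42.00, 7.900). Since VW ⟂ WD (tangency), |VD| = √(7.9² + 19.1²) = 20.67 regardless of where W sits on A1. So D lies on both circle(G, 48.68) and circle(V, 20.67); the above-GJ intersection is D = (39.52, 28.42). W is the foot of the tangent from D: W = (48.89, 11.77).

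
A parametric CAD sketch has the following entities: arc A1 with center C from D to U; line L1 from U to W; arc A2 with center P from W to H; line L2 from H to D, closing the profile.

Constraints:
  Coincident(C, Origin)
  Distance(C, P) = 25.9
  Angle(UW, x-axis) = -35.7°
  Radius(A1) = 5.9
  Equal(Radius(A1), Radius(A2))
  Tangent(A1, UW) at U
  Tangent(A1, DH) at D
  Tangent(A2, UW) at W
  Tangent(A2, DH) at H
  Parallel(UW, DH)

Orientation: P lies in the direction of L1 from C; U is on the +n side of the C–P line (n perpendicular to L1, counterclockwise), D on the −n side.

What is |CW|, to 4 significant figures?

26.56

Tangency of A1 to both parallel lines with radius 5.9 puts U and D at C ± 5.9·n: U = (3.443, 4.791), D = (-3.443, -4.791). Equal radii place W and H the same way about P: W = P + 5.9·n = (24.48, -10.32), H = P − 5.9·n = (17.59, -19.91). Then |CW| = |W − C| = 26.56.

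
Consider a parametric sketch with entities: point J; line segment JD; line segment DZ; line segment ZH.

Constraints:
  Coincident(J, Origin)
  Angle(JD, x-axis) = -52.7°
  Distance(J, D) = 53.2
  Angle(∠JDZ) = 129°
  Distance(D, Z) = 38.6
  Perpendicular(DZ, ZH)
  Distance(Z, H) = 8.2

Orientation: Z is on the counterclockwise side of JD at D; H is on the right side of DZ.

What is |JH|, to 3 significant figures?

87.5

∠JDZ = 129.0°, so DZ runs at -52.7° + (180° − 129.0°) = -1.70° from the x-axis; with |DZ| = 38.6, Z = D + 38.6·(cos -1.70°, sin -1.70°) = (70.8, -43.5). The perpendicularity gives ZH at right angles to DZ; with |ZH| = 8.2 on the right of DZ, H = Z + 8.2·(-0.0297, -1.00) = (70.6, -51.7). Then |JH| = |H − J| = 87.5.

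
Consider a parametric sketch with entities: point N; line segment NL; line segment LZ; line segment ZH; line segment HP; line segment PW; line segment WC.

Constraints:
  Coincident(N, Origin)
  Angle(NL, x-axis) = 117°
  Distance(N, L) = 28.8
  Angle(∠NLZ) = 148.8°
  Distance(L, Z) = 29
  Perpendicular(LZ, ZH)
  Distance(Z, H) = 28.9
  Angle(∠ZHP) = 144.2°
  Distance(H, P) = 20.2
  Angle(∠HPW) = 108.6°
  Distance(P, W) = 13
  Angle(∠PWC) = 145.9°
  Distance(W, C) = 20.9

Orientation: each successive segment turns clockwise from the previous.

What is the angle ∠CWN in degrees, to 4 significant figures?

9.248°

N is at the origin; NL runs at 117.0° with length 28.8, so L = (-13.07, 25.66). ∠NLZ = 148.8° gives LZ at 85.80° from the x-axis; with |LZ| = 29.0, Z = (-10.95, 54.58). The perpendicularity gives ZH at right angles to LZ, so ZH runs at -4.200°; with |ZH| = 28.9, H = (17.87, 52.47). ∠ZHP = 144.2° gives HP at -40.00° from the x-axis; with |HP| = 20.2, P = (33.35, 39.48). ∠HPW = 108.6° gives PW at -111.4° from the x-axis; with |PW| = 13.0, W = (28.60, 27.38). ∠PWC = 145.9° gives WC at -145.5° from the x-axis; with |WC| = 20.9, C = (11.38, 15.54). Then cos ∠CWN = WC·WN / (|WC||WN|), giving 9.248°.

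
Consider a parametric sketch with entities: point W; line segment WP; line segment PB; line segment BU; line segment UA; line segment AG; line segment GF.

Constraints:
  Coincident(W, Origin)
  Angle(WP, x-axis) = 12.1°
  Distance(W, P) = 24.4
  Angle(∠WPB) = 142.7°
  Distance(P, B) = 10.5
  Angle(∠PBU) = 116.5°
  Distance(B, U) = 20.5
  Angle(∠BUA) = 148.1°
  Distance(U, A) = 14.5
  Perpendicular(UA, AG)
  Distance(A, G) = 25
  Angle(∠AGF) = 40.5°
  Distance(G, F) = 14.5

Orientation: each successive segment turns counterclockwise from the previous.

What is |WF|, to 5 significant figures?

25.725

W is at the origin; WP runs at 12.1° with length 24.4, so P = (23.858, 5.1147). ∠WPB = 142.7° gives PB at 49.400° from the x-axis; with |PB| = 10.5, B = (30.691, 13.087). ∠PBU = 116.5° gives BU at 112.90° from the x-axis; with |BU| = 20.5, U = (22.714, 31.971). ∠BUA = 148.1° gives UA at 144.80° from the x-axis; with |UA| = 14.5, A = (10.865, 40.330). The perpendicularity gives AG at right angles to UA, so AG runs at -125.20°; with |AG| = 25.0, G = (-3.5454, 19.901). ∠AGF = 40.5° gives GF at 14.300° from the x-axis; with |GF| = 14.5, F = (10.505, 23.482). Then |WF| = |F − W| = 25.725.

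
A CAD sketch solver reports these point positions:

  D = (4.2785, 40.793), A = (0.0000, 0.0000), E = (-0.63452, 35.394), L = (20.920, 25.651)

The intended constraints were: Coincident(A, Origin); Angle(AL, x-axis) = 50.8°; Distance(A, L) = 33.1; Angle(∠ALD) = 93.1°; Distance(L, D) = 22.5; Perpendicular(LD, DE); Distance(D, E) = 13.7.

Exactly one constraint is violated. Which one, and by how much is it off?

Distance(D, E) = 13.7 — off by 6.40.

A = (0.00, 0.00) ✓; AL at 50.80° ✓; |AL| = 33.10 ✓; ∠ALD = 93.10° ✓; |LD| = 22.50 ✓; ∠(LD, DE) = 90.00° ✓; |DE| = 7.300 ✗.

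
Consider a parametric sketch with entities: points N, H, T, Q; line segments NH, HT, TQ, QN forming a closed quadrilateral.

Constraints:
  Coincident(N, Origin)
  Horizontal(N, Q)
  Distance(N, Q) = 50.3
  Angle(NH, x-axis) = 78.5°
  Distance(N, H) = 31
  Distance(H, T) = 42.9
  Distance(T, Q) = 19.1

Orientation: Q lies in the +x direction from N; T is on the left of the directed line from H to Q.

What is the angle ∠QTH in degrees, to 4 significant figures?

113.9°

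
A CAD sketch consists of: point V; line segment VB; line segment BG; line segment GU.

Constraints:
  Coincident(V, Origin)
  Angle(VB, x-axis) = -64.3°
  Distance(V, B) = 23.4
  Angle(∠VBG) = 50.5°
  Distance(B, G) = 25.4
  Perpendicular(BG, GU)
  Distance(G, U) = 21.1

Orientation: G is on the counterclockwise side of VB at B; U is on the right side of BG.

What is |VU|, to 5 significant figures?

40.543

V is at the origin; VB runs at -64.3° with length 23.4, so B = 23.4·(cos -64.3°, sin -64.3°) = (10.148, -21.085). ∠VBG = 50.5°, so BG runs at -64.3° + (180° − 50.5°) = 65.200° from the x-axis; with |BG| = 25.4, G = B + 25.4·(cos 65.200°, sin 65.200°) = (20.802, 1.9723). BG is perpendicular to GU; with |GU| = 21.1 on the right of BG, U = G + 21.1·(0.90778, -0.41945) = (39.956, -6.8781). Then |VU| = |U − V| = 40.543.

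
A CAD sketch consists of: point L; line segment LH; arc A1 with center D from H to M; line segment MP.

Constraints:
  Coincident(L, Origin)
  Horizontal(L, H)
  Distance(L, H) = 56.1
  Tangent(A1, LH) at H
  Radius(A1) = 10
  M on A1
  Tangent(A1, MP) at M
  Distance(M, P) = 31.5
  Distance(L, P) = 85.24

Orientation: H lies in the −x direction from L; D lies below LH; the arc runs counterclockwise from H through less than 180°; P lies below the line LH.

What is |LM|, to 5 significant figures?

65.567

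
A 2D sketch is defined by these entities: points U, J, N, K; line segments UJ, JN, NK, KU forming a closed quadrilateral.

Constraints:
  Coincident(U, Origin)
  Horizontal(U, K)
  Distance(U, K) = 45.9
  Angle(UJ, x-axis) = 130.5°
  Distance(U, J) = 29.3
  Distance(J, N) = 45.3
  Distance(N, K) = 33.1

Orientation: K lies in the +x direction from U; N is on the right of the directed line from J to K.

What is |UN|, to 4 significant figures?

16.49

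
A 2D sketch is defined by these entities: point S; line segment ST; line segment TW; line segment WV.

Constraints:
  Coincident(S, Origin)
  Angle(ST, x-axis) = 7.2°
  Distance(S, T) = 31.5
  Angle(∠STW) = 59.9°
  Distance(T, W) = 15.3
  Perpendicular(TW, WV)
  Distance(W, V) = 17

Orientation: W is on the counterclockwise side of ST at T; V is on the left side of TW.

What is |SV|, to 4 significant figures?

10.26

∠STW = 59.9°, so TW runs at 7.2° + (180° − 59.9°) = 127.3° from the x-axis; with |TW| = 15.3, W = T + 15.3·(cos 127.3°, sin 127.3°) = (21.98, 16.12). TW is perpendicular to WV; with |WV| = 17.0 on the left of TW, V = W + 17.0·(-0.7955, -0.6060) = (8.457, 5.817). Then |SV| = |V − S| = 10.26.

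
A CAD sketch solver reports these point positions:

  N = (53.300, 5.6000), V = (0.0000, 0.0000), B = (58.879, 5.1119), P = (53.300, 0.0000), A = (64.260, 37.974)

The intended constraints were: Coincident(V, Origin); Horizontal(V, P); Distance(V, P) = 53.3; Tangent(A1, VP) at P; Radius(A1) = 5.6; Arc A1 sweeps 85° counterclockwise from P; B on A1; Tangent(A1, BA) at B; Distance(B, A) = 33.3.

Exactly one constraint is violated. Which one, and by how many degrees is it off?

Tangent(A1, BA) at B — off by 4.30°.

V = (0.00, 0.00) ✓; V.y = 0.00, P.y = 0.00 ✓; |VP| = 53.30 ✓; ∠(NP, PV) = 90.00° ✓; |NP| = 5.600 ✓; bearing(N→B) − bearing(N→P) = 85.00° ✓; |NB| = 5.600 ✓; ∠(NB, BA) = 94.30° ✗; |BA| = 33.30 ✓.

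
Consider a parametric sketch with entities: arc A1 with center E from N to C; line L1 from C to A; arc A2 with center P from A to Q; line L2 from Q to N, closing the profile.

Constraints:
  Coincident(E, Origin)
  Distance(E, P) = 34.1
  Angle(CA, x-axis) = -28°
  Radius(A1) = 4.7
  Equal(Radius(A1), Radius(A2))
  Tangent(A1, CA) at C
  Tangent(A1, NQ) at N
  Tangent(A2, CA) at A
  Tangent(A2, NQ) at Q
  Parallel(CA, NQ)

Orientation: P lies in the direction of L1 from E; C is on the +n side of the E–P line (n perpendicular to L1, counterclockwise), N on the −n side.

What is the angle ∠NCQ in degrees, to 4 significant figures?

74.59°

The slot axis is L1's direction at -28.0°, so u = (cos -28.0°, sin -28.0°) = (0.8829, -0.4695) and n = (−sin -28.0°, cos -28.0°) = (0.4695, 0.8829). E is at the origin and P lies 34.1 along u from E, so P = 34.1·u = (30.11, -16.01). Tangency of A1 to both parallel lines with radius 4.7 puts C and N at E ± 4.7·n: C = (2.207, 4.150), N = (-2.207, -4.150). Equal radii place A and Q the same way about P: A = P + 4.7·n = (32.32, -11.86), Q = P − 4.7·n = (27.90, -20.16). Then cos ∠NCQ = CN·CQ / (|CN||CQ|), giving 74.59°.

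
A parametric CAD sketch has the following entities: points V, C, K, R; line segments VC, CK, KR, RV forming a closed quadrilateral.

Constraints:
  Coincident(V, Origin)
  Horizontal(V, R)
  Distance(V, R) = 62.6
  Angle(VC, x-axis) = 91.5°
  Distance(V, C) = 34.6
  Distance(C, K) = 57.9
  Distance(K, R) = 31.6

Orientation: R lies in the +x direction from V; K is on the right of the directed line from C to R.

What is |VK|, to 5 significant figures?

35.503

Checks: |CK| = 57.90 ✓; |KR| = 31.60 ✓.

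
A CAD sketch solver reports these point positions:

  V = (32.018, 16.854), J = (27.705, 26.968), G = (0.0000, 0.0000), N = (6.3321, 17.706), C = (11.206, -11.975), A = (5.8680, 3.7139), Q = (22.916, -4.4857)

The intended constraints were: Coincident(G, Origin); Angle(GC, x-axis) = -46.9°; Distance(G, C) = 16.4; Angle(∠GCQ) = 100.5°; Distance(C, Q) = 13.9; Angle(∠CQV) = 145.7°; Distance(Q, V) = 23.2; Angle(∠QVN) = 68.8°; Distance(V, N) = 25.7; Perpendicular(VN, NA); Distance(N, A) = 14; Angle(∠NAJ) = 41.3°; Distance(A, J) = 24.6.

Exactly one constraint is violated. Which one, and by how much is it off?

Distance(A, J) = 24.6 — off by 7.30.

G = (0.00, 0.00) ✓; GC at -46.90° ✓; |GC| = 16.40 ✓; ∠GCQ = 100.5° ✓; |CQ| = 13.90 ✓; ∠CQV = 145.7° ✓; |QV| = 23.20 ✓; ∠QVN = 68.80° ✓; |VN| = 25.70 ✓; ∠(VN, NA) = 90.00° ✓; |NA| = 14.00 ✓; ∠NAJ = 41.30° ✓; |AJ| = 31.90 ✗.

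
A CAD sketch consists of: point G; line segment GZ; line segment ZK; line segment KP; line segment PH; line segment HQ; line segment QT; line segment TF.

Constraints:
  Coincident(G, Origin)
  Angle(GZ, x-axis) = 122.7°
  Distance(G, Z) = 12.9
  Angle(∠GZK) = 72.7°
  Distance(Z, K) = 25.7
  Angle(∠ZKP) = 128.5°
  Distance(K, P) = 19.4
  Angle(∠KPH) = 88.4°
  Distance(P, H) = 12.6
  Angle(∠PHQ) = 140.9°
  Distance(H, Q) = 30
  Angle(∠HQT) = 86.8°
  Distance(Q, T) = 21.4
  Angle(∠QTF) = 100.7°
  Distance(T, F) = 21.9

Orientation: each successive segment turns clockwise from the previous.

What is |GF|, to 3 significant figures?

22.6

∠HQT = 86.8° gives QT at 100° from the x-axis; with |QT| = 21.4, T = (-7.15, 10.5). ∠QTF = 100.7° gives TF at 20.7° from the x-axis; with |TF| = 21.9, F = (13.3, 18.2). Then |GF| = |F − G| = 22.6.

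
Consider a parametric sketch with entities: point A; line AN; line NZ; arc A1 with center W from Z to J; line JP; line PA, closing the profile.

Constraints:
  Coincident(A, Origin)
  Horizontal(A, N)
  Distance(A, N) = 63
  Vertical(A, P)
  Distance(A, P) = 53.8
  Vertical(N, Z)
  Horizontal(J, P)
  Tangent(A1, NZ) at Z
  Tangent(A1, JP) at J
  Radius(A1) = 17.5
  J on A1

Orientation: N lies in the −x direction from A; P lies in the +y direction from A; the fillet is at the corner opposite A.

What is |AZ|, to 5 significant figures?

72.710

A is at the origin; A and N share the same y with |AN| = 63.0 and N on the −x side, so N = (-63.000, 0.0000). AP is vertical with |AP| = 53.8 and P on the +y side, so P = (0.0000, 53.800). The virtual corner opposite A is at (-63.000, 53.800). Tangency of A1 to NZ means the radius WZ is perpendicular to NZ and the tangent condition forces WJ to be normal to JP, with radius 17.5, so the center W sits 17.5 in from both sides at W = (-45.500, 36.300). That places the tangent points at Z = (-63.000, 36.300) on NZ and J = (-45.500, 53.800) on JP. Then |AZ| = |Z − A| = 72.710.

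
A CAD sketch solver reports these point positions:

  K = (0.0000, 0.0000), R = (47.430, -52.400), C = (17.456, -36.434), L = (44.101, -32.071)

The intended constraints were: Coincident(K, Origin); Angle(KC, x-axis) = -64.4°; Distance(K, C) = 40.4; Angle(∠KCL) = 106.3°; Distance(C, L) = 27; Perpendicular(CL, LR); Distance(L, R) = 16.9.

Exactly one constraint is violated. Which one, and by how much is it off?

Distance(L, R) = 16.9 — off by 3.70.

K = (0.00, 0.00) ✓; KC at -64.40° ✓; |KC| = 40.40 ✓; ∠KCL = 106.3° ✓; |CL| = 27.00 ✓; ∠(CL, LR) = 90.00° ✓; |LR| = 20.60 ✗.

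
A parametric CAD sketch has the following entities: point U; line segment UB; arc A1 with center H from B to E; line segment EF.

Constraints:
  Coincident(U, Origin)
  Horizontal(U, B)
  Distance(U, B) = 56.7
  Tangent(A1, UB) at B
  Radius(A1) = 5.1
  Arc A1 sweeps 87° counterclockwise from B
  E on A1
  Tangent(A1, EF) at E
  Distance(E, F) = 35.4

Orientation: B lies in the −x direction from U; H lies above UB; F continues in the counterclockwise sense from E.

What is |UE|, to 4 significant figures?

51.83

U is at the origin; UB is horizontal with |UB| = 56.7 and B on the −x side, so B = (-56.70, 0.000). Since A1 is tangent to UB there, HB ⟂ UB, so H = B + (0, 5.1) = (-56.70, 5.100). On A1, B sits at bearing -90° from H; an 87° counterclockwise sweep puts E at bearing -3°, so E = H + 5.1·(cos -3°, sin -3°) = (-51.61, 4.833). Then |UE| = |E − U| = 51.83.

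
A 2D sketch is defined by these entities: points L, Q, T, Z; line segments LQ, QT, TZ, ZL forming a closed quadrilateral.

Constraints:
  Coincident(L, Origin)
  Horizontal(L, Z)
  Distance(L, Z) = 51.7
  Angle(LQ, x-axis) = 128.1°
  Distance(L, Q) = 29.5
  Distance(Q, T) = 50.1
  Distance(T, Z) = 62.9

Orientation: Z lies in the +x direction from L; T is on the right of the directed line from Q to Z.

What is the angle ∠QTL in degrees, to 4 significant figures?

27.29°

Checks: |QT| = 50.10 ✓; |TZ| = 62.90 ✓.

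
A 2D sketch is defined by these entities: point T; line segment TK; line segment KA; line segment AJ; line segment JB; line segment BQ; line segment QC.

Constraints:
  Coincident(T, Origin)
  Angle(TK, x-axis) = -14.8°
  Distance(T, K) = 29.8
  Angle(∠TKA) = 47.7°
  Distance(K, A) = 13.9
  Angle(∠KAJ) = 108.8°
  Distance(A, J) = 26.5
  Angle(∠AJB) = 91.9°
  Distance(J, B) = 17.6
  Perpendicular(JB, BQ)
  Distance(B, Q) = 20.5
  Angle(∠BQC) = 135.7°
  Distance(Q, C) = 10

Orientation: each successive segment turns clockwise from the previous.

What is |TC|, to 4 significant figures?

25.77

T is at the origin; TK runs at -14.8° with length 29.8, so K = (28.81, -7.612). ∠TKA = 47.7° gives KA at -147.1° from the x-axis; with |KA| = 13.9, A = (17.14, -15.16). ∠KAJ = 108.8° gives AJ at 141.7° from the x-axis; with |AJ| = 26.5, J = (-3.656, 1.262). ∠AJB = 91.9° gives JB at 53.60° from the x-axis; with |JB| = 17.6, B = (6.788, 15.43). JB ⟂ BQ, so BQ runs at -36.40°; with |BQ| = 20.5, Q = (23.29, 3.263). ∠BQC = 135.7° gives QC at -80.70° from the x-axis; with |QC| = 10.0, C = (24.90, -6.606). Then |TC| = |C − T| = 25.77.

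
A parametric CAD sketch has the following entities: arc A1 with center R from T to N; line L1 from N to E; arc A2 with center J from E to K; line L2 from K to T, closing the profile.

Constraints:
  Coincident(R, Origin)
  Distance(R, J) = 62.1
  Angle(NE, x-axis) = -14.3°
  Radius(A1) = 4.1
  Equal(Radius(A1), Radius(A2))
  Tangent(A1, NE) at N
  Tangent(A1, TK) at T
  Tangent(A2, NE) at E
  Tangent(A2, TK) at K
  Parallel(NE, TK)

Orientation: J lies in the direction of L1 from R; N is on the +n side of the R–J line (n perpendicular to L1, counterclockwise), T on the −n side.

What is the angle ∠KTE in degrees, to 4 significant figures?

7.522°

Tangency of A1 to both parallel lines with radius 4.1 puts N and T at R ± 4.1·n: N = (1.013, 3.973), T = (-1.013, -3.973). Equal radii place E and K the same way about J: E = J + 4.1·n = (61.19, -11.37), K = J − 4.1·n = (59.16, -19.31). Then cos ∠KTE = TK·TE / (|TK||TE|), giving 7.522°.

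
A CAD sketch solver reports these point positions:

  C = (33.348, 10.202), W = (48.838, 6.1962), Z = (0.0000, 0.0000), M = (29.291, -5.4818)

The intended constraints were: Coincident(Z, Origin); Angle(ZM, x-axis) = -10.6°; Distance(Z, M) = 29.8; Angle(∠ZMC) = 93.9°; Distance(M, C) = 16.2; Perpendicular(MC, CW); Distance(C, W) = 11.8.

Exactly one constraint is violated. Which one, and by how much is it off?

Distance(C, W) = 11.8 — off by 4.20.

Z = (0.00, 0.00) ✓; ZM at -10.60° ✓; |ZM| = 29.80 ✓; ∠ZMC = 93.90° ✓; |MC| = 16.20 ✓; ∠(MC, CW) = 90.00° ✓; |CW| = 16.00 ✗.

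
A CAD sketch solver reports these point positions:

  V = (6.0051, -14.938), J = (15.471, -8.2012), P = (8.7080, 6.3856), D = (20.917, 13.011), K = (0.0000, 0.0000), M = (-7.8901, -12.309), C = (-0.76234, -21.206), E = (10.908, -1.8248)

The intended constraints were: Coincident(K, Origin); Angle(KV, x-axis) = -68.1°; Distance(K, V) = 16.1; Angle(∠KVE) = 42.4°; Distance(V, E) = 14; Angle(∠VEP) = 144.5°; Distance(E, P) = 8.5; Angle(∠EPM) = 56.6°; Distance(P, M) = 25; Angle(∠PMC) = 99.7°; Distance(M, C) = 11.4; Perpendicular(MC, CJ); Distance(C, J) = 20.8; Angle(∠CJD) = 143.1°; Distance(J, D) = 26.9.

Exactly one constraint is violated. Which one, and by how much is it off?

Distance(J, D) = 26.9 — off by 5.00.

K = (0.00, 0.00) ✓; KV at -68.10° ✓; |KV| = 16.10 ✓; ∠KVE = 42.40° ✓; |VE| = 14.00 ✓; ∠VEP = 144.5° ✓; |EP| = 8.500 ✓; ∠EPM = 56.60° ✓; |PM| = 25.00 ✓; ∠PMC = 99.70° ✓; |MC| = 11.40 ✓; ∠(MC, CJ) = 90.00° ✓; |CJ| = 20.80 ✓; ∠CJD = 143.1° ✓; |JD| = 21.90 ✗.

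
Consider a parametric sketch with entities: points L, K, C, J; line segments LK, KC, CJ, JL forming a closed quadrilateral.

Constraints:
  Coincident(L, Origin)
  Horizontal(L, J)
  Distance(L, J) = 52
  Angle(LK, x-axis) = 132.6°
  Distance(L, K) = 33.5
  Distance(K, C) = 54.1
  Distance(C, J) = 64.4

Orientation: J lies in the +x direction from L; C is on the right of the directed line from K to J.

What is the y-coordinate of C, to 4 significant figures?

-26.96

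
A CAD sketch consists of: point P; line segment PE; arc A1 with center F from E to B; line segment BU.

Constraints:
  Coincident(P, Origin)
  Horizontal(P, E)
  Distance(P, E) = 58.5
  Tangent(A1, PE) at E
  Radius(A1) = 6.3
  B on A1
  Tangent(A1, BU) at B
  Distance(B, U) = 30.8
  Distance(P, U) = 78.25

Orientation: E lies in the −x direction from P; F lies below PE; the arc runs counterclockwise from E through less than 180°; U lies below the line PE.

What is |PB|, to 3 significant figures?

64.9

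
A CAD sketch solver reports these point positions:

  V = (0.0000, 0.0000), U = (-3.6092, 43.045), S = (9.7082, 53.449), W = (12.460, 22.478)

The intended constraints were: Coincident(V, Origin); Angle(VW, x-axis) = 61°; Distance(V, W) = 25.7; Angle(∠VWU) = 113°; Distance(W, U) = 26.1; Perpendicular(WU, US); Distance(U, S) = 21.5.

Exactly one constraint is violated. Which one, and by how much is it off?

Distance(U, S) = 21.5 — off by 4.60.

V = (0.00, 0.00) ✓; VW at 61.00° ✓; |VW| = 25.70 ✓; ∠VWU = 113.0° ✓; |WU| = 26.10 ✓; ∠(WU, US) = 90.00° ✓; |US| = 16.90 ✗.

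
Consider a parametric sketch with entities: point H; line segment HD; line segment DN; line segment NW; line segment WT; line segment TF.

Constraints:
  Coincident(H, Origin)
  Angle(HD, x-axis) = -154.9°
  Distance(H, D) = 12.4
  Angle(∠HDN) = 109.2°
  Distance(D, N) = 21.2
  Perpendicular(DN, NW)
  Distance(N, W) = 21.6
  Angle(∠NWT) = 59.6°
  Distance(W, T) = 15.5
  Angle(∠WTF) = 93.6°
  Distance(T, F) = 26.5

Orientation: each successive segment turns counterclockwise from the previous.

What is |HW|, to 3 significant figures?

27.1

H is at the origin; HD runs at -154.9° with length 12.4, so D = (-11.2, -5.26). ∠HDN = 109.2° gives DN at -84.1° from the x-axis; with |DN| = 21.2, N = (-9.05, -26.3). DN is perpendicular to NW, so NW runs at 5.90°; with |NW| = 21.6, W = (12.4, -24.1). Then |HW| = |W − H| = 27.1.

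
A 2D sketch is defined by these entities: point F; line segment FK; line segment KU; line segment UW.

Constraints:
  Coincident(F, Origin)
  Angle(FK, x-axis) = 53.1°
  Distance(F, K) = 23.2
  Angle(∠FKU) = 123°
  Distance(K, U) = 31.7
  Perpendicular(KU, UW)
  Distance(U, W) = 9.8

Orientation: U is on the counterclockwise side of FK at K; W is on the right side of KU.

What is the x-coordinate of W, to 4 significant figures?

12.24

F is at the origin; FK runs at 53.1° with length 23.2, so K = 23.2·(cos 53.1°, sin 53.1°) = (13.93, 18.55). ∠FKU = 123.0°, so KU runs at 53.1° + (180° − 123.0°) = 110.1° from the x-axis; with |KU| = 31.7, U = K + 31.7·(cos 110.1°, sin 110.1°) = (3.036, 48.32). KU is perpendicular to UW; with |UW| = 9.8 on the right of KU, W = U + 9.8·(0.9391, 0.3437) = (12.24, 51.69). So W.x = 12.24.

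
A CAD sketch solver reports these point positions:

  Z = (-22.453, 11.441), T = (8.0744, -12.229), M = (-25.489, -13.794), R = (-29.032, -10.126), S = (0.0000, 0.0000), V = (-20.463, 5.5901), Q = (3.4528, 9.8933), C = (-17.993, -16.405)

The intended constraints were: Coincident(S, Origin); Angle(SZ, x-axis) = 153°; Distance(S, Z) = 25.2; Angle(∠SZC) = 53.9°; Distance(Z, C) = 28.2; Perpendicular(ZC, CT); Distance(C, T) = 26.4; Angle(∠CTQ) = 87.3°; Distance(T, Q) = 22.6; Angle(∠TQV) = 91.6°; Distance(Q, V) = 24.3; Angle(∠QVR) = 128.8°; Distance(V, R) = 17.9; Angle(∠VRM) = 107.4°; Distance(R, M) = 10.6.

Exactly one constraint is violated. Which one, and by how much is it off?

Distance(R, M) = 10.6 — off by 5.50.

S = (0.00, 0.00) ✓; SZ at 153.0° ✓; |SZ| = 25.20 ✓; ∠SZC = 53.90° ✓; |ZC| = 28.20 ✓; ∠(ZC, CT) = 90.00° ✓; |CT| = 26.40 ✓; ∠CTQ = 87.30° ✓; |TQ| = 22.60 ✓; ∠TQV = 91.60° ✓; |QV| = 24.30 ✓; ∠QVR = 128.8° ✓; |VR| = 17.90 ✓; ∠VRM = 107.4° ✓; |RM| = 5.100 ✗.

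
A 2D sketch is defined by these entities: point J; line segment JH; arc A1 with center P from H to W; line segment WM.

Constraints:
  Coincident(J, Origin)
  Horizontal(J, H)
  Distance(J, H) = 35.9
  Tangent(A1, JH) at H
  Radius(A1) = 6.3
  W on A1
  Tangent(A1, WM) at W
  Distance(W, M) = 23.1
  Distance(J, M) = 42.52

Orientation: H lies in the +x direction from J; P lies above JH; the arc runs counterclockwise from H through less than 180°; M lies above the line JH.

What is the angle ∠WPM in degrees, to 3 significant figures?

74.7°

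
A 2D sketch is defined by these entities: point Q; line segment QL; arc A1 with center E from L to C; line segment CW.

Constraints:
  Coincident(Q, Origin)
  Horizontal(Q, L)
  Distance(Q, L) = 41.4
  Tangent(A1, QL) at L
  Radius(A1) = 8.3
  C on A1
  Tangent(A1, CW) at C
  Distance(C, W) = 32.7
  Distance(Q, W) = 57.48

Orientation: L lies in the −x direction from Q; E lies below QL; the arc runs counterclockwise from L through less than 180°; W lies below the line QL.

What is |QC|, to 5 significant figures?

50.479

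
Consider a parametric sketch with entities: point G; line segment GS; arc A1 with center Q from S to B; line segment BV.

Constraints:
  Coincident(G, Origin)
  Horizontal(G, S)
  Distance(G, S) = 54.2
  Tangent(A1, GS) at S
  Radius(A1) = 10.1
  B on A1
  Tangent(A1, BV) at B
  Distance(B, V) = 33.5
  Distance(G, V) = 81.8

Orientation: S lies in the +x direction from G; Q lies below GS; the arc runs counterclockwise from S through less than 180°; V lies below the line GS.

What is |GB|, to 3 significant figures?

50.2

G is at the origin; GS is horizontal with |GS| = 54.2 and S on the +x side, so S = (54.2, 0.00). The tangent condition forces QS to be normal to GS, so Q = S + (0, -10.1) = (54.2, -10.1). Since QB ⟂ BV (tangency), |QV| = √(10.1² + 33.5²) = 35.0 regardless of where B sits on A1. So V lies on both circle(G, 81.8) and circle(Q, 35.0); the below-GS intersection is V = (70.9, -40.9). B is the foot of the tangent from V: B = (47.1, -17.3).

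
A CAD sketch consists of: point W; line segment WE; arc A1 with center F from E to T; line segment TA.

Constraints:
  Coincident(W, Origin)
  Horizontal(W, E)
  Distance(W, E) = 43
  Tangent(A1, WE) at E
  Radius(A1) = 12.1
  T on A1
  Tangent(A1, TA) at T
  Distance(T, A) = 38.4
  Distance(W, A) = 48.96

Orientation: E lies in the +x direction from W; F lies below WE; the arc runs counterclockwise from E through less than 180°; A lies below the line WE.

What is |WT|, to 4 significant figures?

32.58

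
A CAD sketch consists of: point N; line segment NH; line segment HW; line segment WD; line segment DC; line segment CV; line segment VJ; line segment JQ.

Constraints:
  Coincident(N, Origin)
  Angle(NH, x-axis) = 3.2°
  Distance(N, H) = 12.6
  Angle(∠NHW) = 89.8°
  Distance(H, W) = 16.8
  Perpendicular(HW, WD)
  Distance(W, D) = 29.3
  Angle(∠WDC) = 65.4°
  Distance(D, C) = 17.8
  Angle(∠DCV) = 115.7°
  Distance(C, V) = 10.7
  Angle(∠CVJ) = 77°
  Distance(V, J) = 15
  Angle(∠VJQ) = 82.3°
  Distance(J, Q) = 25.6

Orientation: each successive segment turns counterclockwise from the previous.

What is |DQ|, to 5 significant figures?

13.745

N is at the origin; NH runs at 3.2° with length 12.6, so H = (12.580, 0.70335). ∠NHW = 89.8° gives HW at 93.400° from the x-axis; with |HW| = 16.8, W = (11.584, 17.474). HW is perpendicular to WD, so WD runs at -176.60°; with |WD| = 29.3, D = (-17.664, 15.736). ∠WDC = 65.4° gives DC at -62.000° from the x-axis; with |DC| = 17.8, C = (-9.3078, 0.019636). ∠DCV = 115.7° gives CV at 2.3000° from the x-axis; with |CV| = 10.7, V = (1.3836, 0.44905). ∠CVJ = 77.0° gives VJ at 105.30° from the x-axis; with |VJ| = 15.0, J = (-2.5745, 14.917). ∠VJQ = 82.3° gives JQ at -157.00° from the x-axis; with |JQ| = 25.6, Q = (-26.139, 4.9147). Then |DQ| = |Q − D| = 13.745.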